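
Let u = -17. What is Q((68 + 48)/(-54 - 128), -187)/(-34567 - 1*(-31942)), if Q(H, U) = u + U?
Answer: 68/875 ≈ 0.077714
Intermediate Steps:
Q(H, U) = -17 + U
Q((68 + 48)/(-54 - 128), -187)/(-34567 - 1*(-31942)) = (-17 - 187)/(-34567 - 1*(-31942)) = -204/(-34567 + 31942) = -204/(-2625) = -204*(-1/2625) = 68/875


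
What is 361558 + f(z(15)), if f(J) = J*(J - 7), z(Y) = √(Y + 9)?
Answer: 361582 - 14*√6 ≈ 3.6155e+5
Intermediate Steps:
z(Y) = √(9 + Y)
f(J) = J*(-7 + J)
361558 + f(z(15)) = 361558 + √(9 + 15)*(-7 + √(9 + 15)) = 361558 + √24*(-7 + √24) = 361558 + (2*√6)*(-7 + 2*√6) = 361558 + 2*√6*(-7 + 2*√6)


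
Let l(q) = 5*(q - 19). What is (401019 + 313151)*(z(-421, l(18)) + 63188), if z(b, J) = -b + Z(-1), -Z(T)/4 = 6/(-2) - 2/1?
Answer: 45441922930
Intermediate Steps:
l(q) = -95 + 5*q (l(q) = 5*(-19 + q) = -95 + 5*q)
Z(T) = 20 (Z(T) = -4*(6/(-2) - 2/1) = -4*(6*(-1/2) - 2*1) = -4*(-3 - 2) = -4*(-5) = 20)
z(b, J) = 20 - b (z(b, J) = -b + 20 = 20 - b)
(401019 + 313151)*(z(-421, l(18)) + 63188) = (401019 + 313151)*((20 - 1*(-421)) + 63188) = 714170*((20 + 421) + 63188) = 714170*(441 + 63188) = 714170*63629 = 45441922930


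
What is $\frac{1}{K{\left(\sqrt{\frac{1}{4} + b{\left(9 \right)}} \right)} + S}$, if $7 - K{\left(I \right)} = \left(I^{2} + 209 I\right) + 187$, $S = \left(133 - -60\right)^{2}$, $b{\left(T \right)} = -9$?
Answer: $\frac{593244}{22002268061} + \frac{1672 i \sqrt{35}}{22002268061} \approx 2.6963 \cdot 10^{-5} + 4.4958 \cdot 10^{-7} i$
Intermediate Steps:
$S = 37249$ ($S = \left(133 + 60\right)^{2} = 193^{2} = 37249$)
$K{\left(I \right)} = -180 - I^{2} - 209 I$ ($K{\left(I \right)} = 7 - \left(\left(I^{2} + 209 I\right) + 187\right) = 7 - \left(187 + I^{2} + 209 I\right) = -180 - I^{2} - 209 I$)
$\frac{1}{K{\left(\sqrt{\frac{1}{4} + b{\left(9 \right)}} \right)} + S} = \frac{1}{\left(-180 - \left(\sqrt{\frac{1}{4} - 9}\right)^{2} - 209 \sqrt{\frac{1}{4} - 9}\right) + 37249} = \frac{1}{\left(-180 - \left(\sqrt{- \frac{35}{4}}\right)^{2} - 209 \sqrt{- \frac{35}{4}}\right) + 37249} = \frac{1}{\left(-180 - \left(\frac{i \sqrt{35}}{2}\right)^{2} - 209 \frac{i \sqrt{35}}{2}\right) + 37249} = \frac{1}{\left(-180 - - \frac{35}{4} - \frac{209 i \sqrt{35}}{2}\right) + 37249} = \frac{1}{\left(-180 + \frac{35}{4} - \frac{209 i \sqrt{35}}{2}\right) + 37249} = \frac{1}{\left(- \frac{685}{4} - \frac{209 i \sqrt{35}}{2}\right) + 37249} = \frac{1}{\frac{148311}{4} - \frac{209 i \sqrt{35}}{2}}$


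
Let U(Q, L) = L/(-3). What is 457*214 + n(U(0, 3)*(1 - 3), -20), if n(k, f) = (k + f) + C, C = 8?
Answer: 97788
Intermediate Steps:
U(Q, L) = -L/3 (U(Q, L) = L*(-1/3) = -L/3)
n(k, f) = 8 + f + k (n(k, f) = (k + f) + 8 = (f + k) + 8 = 8 + f + k)
457*214 + n(U(0, 3)*(1 - 3), -20) = 457*214 + (8 - 20 + (-1/3*3)*(1 - 3)) = 97798 + (8 - 20 - 1*(-2)) = 97798 + (8 - 20 + 2) = 97798 - 10 = 97788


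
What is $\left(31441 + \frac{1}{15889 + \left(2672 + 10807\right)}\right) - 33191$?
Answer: $- \frac{51393999}{29368} \approx -1750.0$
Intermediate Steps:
$\left(31441 + \frac{1}{15889 + \left(2672 + 10807\right)}\right) - 33191 = \left(31441 + \frac{1}{15889 + 13479}\right) - 33191 = \left(31441 + \frac{1}{29368}\right) - 33191 = \frac{923359289}{29368} - 33191 = - \frac{51393999}{29368}$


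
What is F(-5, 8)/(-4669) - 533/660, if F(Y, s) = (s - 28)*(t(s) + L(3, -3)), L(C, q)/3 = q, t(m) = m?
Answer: -2501777/3081540 ≈ -0.81186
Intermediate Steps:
L(C, q) = 3*q
F(Y, s) = (-28 + s)*(-9 + s) (F(Y, s) = (s - 28)*(s + 3*(-3)) = (-28 + s)*(s - 9) = (-28 + s)*(-9 + s))
F(-5, 8)/(-4669) - 533/660 = (252 + 8**2 - 37*8)/(-4669) - 533/660 = (252 + 64 - 296)*(-1/4669) - 533*1/660 = 20*(-1/4669) - 533/660 = -20/4669 - 533/660 = -2501777/3081540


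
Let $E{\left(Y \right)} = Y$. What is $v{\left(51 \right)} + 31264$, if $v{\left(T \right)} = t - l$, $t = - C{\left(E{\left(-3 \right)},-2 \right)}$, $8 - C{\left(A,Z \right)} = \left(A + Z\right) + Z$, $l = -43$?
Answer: $31292$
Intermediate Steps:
$C{\left(A,Z \right)} = 8 - A - 2 Z$ ($C{\left(A,Z \right)} = 8 - \left(\left(A + Z\right) + Z\right) = 8 - \left(A + 2 Z\right) = 8 - A - 2 Z$)
$t = -15$ ($t = - (8 - -3 - -4) = - (8 + 3 + 4) = \left(-1\right) 15 = -15$)
$v{\left(T \right)} = 28$ ($v{\left(T \right)} = -15 - -43 = -15 + 43 = 28$)
$v{\left(51 \right)} + 31264 = 28 + 31264 = 31292$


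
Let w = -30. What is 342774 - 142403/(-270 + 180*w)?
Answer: 1943670983/5670 ≈ 3.4280e+5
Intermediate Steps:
342774 - 142403/(-270 + 180*w) = 342774 - 142403/(-270 + 180*(-30)) = 342774 - 142403/(-270 - 5400) = 342774 - 142403/(-5670) = 342774 - 142403*(-1/5670) = 342774 + 142403/5670 = 1943670983/5670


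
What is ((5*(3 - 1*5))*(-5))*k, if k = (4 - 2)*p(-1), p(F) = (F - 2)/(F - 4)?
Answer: 60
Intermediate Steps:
p(F) = (-2 + F)/(-4 + F)
k = 6/5 (k = (4 - 2)*((-2 - 1)/(-4 - 1)) = 2*(-3/(-5)) = 2*(-⅕*(-3)) = 2*(⅗) = 6/5 ≈ 1.2000)
((5*(3 - 1*5))*(-5))*k = ((5*(3 - 1*5))*(-5))*(6/5) = ((5*(3 - 5))*(-5))*(6/5) = ((5*(-2))*(-5))*(6/5) = -10*(-5)*(6/5) = 50*(6/5) = 60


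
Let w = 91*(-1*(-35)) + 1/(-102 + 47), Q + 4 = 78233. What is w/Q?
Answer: 175174/4302595 ≈ 0.040714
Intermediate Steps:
Q = 78229 (Q = -4 + 78233 = 78229)
w = 175174/55 (w = 91*35 + 1/(-55) = 3185 - 1/55 = 175174/55 ≈ 3185.0)
w/Q = (175174/55)/78229 = (175174/55)*(1/78229) = 175174/4302595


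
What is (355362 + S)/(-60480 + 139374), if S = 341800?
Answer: 348581/39447 ≈ 8.8367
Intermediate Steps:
(355362 + S)/(-60480 + 139374) = (355362 + 341800)/(-60480 + 139374) = 697162/78894 = 697162*(1/78894) = 348581/39447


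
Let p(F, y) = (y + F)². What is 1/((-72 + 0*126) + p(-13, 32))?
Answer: 1/289 ≈ 0.0034602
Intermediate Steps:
p(F, y) = (F + y)²
1/((-72 + 0*126) + p(-13, 32)) = 1/((-72 + 0*126) + (-13 + 32)²) = 1/((-72 + 0) + 19²) = 1/(-72 + 361) = 1/289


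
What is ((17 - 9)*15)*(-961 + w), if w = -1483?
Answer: -293280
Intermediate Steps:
((17 - 9)*15)*(-961 + w) = ((17 - 9)*15)*(-961 - 1483) = (8*15)*(-2444) = 120*(-2444) = -293280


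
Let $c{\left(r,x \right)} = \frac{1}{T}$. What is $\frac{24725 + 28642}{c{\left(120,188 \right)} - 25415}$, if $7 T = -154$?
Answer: $- \frac{391358}{186377} \approx -2.0998$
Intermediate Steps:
$T = -22$ ($T = \frac{1}{7} \left(-154\right) = -22$)
$c{\left(r,x \right)} = - \frac{1}{22}$ ($c{\left(r,x \right)} = \frac{1}{-22} = - \frac{1}{22}$)
$\frac{24725 + 28642}{c{\left(120,188 \right)} - 25415} = \frac{24725 + 28642}{- \frac{1}{22} - 25415} = \frac{53367}{- \frac{559131}{22}} = 53367 \left(- \frac{22}{559131}\right) = - \frac{391358}{186377}$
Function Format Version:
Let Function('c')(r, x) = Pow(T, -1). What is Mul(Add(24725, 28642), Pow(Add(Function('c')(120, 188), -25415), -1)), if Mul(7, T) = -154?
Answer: Rational(-391358, 186377) ≈ -2.0998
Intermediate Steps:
T = -22 (T = Mul(Rational(1, 7), -154) = -22)
Function('c')(r, x) = Rational(-1, 22) (Function('c')(r, x) = Pow(-22, -1) = Rational(-1, 22))
Mul(Add(24725, 28642), Pow(Add(Function('c')(120, 188), -25415), -1)) = Mul(Add(24725, 28642), Pow(Add(Rational(-1, 22), -25415), -1)) = Mul(53367, Pow(Rational(-559131, 22), -1)) = Mul(53367, Rational(-22, 559131)) = Rational(-391358, 186377)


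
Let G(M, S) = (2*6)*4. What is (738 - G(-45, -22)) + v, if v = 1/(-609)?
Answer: 420209/609 ≈ 690.00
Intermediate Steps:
G(M, S) = 48 (G(M, S) = 12*4 = 48)
v = -1/609 ≈ -0.0016420
(738 - G(-45, -22)) + v = (738 - 1*48) - 1/609 = (738 - 48) - 1/609 = 690 - 1/609 = 420209/609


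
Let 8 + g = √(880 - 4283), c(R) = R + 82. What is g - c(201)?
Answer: -291 + I*√3403 ≈ -291.0 + 58.335*I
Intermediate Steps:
c(R) = 82 + R
g = -8 + I*√3403 (g = -8 + √(880 - 4283) = -8 + √(-3403) = -8 + I*√3403 ≈ -8.0 + 58.335*I)
g - c(201) = (-8 + I*√3403) - (82 + 201) = (-8 + I*√3403) - 1*283 = (-8 + I*√3403) - 283 = -291 + I*√3403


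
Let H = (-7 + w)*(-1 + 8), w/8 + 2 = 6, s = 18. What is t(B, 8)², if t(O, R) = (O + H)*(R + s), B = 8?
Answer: 22638564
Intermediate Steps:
w = 32 (w = -16 + 8*6 = -16 + 48 = 32)
H = 175 (H = (-7 + 32)*(-1 + 8) = 25*7 = 175)
t(O, R) = (18 + R)*(175 + O) (t(O, R) = (O + 175)*(R + 18) = (175 + O)*(18 + R) = (18 + R)*(175 + O))
t(B, 8)² = (3150 + 18*8 + 175*8 + 8*8)² = (3150 + 144 + 1400 + 64)² = 4758² = 22638564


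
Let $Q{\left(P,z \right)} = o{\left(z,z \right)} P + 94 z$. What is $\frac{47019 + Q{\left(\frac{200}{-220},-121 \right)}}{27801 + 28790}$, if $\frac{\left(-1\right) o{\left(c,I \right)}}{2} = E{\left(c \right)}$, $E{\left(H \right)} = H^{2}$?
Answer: $\frac{62265}{56591} \approx 1.1003$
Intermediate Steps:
$o{\left(c,I \right)} = - 2 c^{2}$
$Q{\left(P,z \right)} = 94 z - 2 P z^{2}$ ($Q{\left(P,z \right)} = - 2 z^{2} P + 94 z = - 2 P z^{2} + 94 z = 94 z - 2 P z^{2}$)
$\frac{47019 + Q{\left(\frac{200}{-220},-121 \right)}}{27801 + 28790} = \frac{47019 + 2 \left(-121\right) \left(47 - \frac{200}{-220} \left(-121\right)\right)}{27801 + 28790} = \frac{47019 + 2 \left(-121\right) \left(47 - 200 \left(- \frac{1}{220}\right) \left(-121\right)\right)}{56591} = \left(47019 + 2 \left(-121\right) \left(47 - \left(- \frac{10}{11}\right) \left(-121\right)\right)\right) \frac{1}{56591} = \left(47019 + 2 \left(-121\right) \left(47 - 110\right)\right) \frac{1}{56591} = \left(47019 + 2 \left(-121\right) \left(-63\right)\right) \frac{1}{56591} = \left(47019 + 15246\right) \frac{1}{56591} = 62265 \cdot \frac{1}{56591} = \frac{62265}{56591}$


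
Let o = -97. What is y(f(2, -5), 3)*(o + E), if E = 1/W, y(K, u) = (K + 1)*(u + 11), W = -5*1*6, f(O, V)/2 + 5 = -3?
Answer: 20377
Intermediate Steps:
f(O, V) = -16 (f(O, V) = -10 + 2*(-3) = -10 - 6 = -16)
W = -30 (W = -5*6 = -30)
y(K, u) = (1 + K)*(11 + u)
E = -1/30 (E = 1/(-30) = -1/30 ≈ -0.033333)
y(f(2, -5), 3)*(o + E) = (11 + 3 + 11*(-16) - 16*3)*(-97 - 1/30) = (11 + 3 - 176 - 48)*(-2911/30) = -210*(-2911/30) = 20377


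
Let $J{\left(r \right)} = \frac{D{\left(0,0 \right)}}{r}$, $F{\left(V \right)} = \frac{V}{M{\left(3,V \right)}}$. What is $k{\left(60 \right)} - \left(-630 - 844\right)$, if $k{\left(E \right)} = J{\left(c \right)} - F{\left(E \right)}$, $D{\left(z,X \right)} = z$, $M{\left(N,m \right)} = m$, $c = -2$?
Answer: $1473$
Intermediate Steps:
$F{\left(V \right)} = 1$ ($F{\left(V \right)} = \frac{V}{V} = 1$)
$J{\left(r \right)} = 0$ ($J{\left(r \right)} = \frac{0}{r} = 0$)
$k{\left(E \right)} = -1$ ($k{\left(E \right)} = 0 - 1 = -1$)
$k{\left(60 \right)} - \left(-630 - 844\right) = -1 - \left(-630 - 844\right) = -1 - -1474 = -1 + 1474 = 1473$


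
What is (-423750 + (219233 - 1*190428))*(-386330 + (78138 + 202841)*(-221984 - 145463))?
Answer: 40776205902253135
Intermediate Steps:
(-423750 + (219233 - 1*190428))*(-386330 + (78138 + 202841)*(-221984 - 145463)) = (-423750 + (219233 - 190428))*(-386330 + 280979*(-367447)) = (-423750 + 28805)*(-386330 - 103244890613) = -394945*(-103245276943) = 40776205902253135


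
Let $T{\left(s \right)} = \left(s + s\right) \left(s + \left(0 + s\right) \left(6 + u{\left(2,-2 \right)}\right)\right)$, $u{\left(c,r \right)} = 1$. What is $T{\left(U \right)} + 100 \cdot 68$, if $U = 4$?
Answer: $7056$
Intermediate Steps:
$T{\left(s \right)} = 16 s^{2}$ ($T{\left(s \right)} = \left(s + s\right) \left(s + \left(0 + s\right) \left(6 + 1\right)\right) = 2 s \left(s + s 7\right) = 2 s \left(s + 7 s\right) = 2 s 8 s = 16 s^{2}$)
$T{\left(U \right)} + 100 \cdot 68 = 16 \cdot 4^{2} + 100 \cdot 68 = 16 \cdot 16 + 6800 = 256 + 6800 = 7056$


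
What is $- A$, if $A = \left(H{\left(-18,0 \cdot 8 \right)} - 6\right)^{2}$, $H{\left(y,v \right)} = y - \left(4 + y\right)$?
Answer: $-100$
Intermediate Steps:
$H{\left(y,v \right)} = -4$
$A = 100$ ($A = \left(-4 - 6\right)^{2} = \left(-10\right)^{2} = 100$)
$- A = \left(-1\right) 100 = -100$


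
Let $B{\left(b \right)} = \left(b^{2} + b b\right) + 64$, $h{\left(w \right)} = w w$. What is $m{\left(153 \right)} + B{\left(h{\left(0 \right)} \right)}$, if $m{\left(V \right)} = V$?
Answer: $217$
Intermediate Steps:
$h{\left(w \right)} = w^{2}$
$B{\left(b \right)} = 64 + 2 b^{2}$ ($B{\left(b \right)} = \left(b^{2} + b^{2}\right) + 64 = 2 b^{2} + 64 = 64 + 2 b^{2}$)
$m{\left(153 \right)} + B{\left(h{\left(0 \right)} \right)} = 153 + \left(64 + 2 \left(0^{2}\right)^{2}\right) = 153 + \left(64 + 2 \cdot 0^{2}\right) = 153 + \left(64 + 2 \cdot 0\right) = 153 + \left(64 + 0\right) = 153 + 64 = 217$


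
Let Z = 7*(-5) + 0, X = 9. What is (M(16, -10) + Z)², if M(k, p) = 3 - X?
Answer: 1681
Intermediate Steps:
M(k, p) = -6 (M(k, p) = 3 - 1*9 = 3 - 9 = -6)
Z = -35 (Z = -35 + 0 = -35)
(M(16, -10) + Z)² = (-6 - 35)² = (-41)² = 1681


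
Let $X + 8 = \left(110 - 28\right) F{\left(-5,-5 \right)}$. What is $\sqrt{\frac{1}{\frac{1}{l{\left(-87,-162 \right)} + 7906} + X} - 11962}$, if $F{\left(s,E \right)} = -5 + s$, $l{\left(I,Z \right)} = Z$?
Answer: $\frac{i \sqrt{491807410815591546}}{6412031} \approx 109.37 i$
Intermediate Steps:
$X = -828$ ($X = -8 + \left(110 - 28\right) \left(-5 - 5\right) = -8 + 82 \left(-10\right) = -8 - 820 = -828$)
$\sqrt{\frac{1}{\frac{1}{l{\left(-87,-162 \right)} + 7906} + X} - 11962} = \sqrt{\frac{1}{\frac{1}{-162 + 7906} - 828} - 11962} = \sqrt{\frac{1}{\frac{1}{7744} - 828} - 11962} = \sqrt{\frac{1}{- \frac{6412031}{7744}} - 11962} = \sqrt{- \frac{7744}{6412031} - 11962} = \sqrt{- \frac{76700722566}{6412031}} = \frac{i \sqrt{491807410815591546}}{6412031}$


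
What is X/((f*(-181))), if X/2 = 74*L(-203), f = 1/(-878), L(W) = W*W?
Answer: 5354862296/181 ≈ 2.9585e+7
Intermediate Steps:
L(W) = W²
f = -1/878 ≈ -0.0011390
X = 6098932 (X = 2*(74*(-203)²) = 2*(74*41209) = 2*3049466 = 6098932)
X/((f*(-181))) = 6098932/((-1/878*(-181))) = 6098932/(181/878) = 6098932*(878/181) = 5354862296/181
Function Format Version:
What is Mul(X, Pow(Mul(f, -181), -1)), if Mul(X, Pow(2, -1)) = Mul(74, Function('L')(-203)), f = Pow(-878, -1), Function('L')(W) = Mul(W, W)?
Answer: Rational(5354862296, 181) ≈ 2.9585e+7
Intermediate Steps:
Function('L')(W) = Pow(W, 2)
f = Rational(-1, 878) ≈ -0.0011390
X = 6098932 (X = Mul(2, Mul(74, Pow(-203, 2))) = Mul(2, Mul(74, 41209)) = Mul(2, 3049466) = 6098932)
Mul(X, Pow(Mul(f, -181), -1)) = Mul(6098932, Pow(Mul(Rational(-1, 878), -181), -1)) = Mul(6098932, Pow(Rational(181, 878), -1)) = Mul(6098932, Rational(878, 181)) = Rational(5354862296, 181)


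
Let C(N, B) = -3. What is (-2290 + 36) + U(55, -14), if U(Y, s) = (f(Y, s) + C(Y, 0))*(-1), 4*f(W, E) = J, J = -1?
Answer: -9003/4 ≈ -2250.8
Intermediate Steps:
f(W, E) = -¼ (f(W, E) = (¼)*(-1) = -¼)
U(Y, s) = 13/4 (U(Y, s) = (-¼ - 3)*(-1) = -13/4*(-1) = 13/4)
(-2290 + 36) + U(55, -14) = (-2290 + 36) + 13/4 = -2254 + 13/4 = -9003/4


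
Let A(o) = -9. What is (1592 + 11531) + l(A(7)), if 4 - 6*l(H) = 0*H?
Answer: 39371/3 ≈ 13124.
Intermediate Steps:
l(H) = 2/3 (l(H) = 2/3 - 0*H = 2/3 - 1/6*0 = 2/3 + 0 = 2/3)
(1592 + 11531) + l(A(7)) = (1592 + 11531) + 2/3 = 13123 + 2/3 = 39371/3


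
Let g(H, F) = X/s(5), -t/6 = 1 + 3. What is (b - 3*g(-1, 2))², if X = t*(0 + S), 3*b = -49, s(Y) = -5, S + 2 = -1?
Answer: 162409/225 ≈ 721.82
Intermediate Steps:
t = -24 (t = -6*(1 + 3) = -6*4 = -24)
S = -3 (S = -2 - 1 = -3)
b = -49/3 (b = (⅓)*(-49) = -49/3 ≈ -16.333)
X = 72 (X = -24*(0 - 3) = -24*(-3) = 72)
g(H, F) = -72/5 (g(H, F) = 72/(-5) = 72*(-⅕) = -72/5)
(b - 3*g(-1, 2))² = (-49/3 - 3*(-72/5))² = (-49/3 + 216/5)² = (403/15)² = 162409/225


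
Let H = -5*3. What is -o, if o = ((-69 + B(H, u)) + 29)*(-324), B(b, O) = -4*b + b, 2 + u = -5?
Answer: 1620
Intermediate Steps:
u = -7 (u = -2 - 5 = -7)
H = -15
B(b, O) = -3*b
o = -1620 (o = ((-69 - 3*(-15)) + 29)*(-324) = ((-69 + 45) + 29)*(-324) = (-24 + 29)*(-324) = 5*(-324) = -1620)
-o = -1*(-1620) = 1620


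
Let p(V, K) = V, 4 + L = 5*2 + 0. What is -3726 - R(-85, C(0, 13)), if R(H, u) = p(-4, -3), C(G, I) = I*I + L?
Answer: -3722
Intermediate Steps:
L = 6 (L = -4 + (5*2 + 0) = -4 + (10 + 0) = -4 + 10 = 6)
C(G, I) = 6 + I**2 (C(G, I) = I*I + 6 = I**2 + 6 = 6 + I**2)
R(H, u) = -4
-3726 - R(-85, C(0, 13)) = -3726 - 1*(-4) = -3726 + 4 = -3722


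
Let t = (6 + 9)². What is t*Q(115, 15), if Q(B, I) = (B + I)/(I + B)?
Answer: 225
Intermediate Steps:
Q(B, I) = 1 (Q(B, I) = (B + I)/(B + I) = 1)
t = 225 (t = 15² = 225)
t*Q(115, 15) = 225*1 = 225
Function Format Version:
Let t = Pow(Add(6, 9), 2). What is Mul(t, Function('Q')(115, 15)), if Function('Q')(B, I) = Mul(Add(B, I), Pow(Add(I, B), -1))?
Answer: 225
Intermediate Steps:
Function('Q')(B, I) = 1 (Function('Q')(B, I) = Mul(Add(B, I), Pow(Add(B, I), -1)) = 1)
t = 225 (t = Pow(15, 2) = 225)
Mul(t, Function('Q')(115, 15)) = Mul(225, 1) = 225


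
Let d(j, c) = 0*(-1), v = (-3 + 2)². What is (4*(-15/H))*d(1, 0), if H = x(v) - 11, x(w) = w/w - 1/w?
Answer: 0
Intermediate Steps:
v = 1 (v = (-1)² = 1)
x(w) = 1 - 1/w
H = -11 (H = (-1 + 1)/1 - 11 = 1*0 - 11 = 0 - 11 = -11)
d(j, c) = 0
(4*(-15/H))*d(1, 0) = (4*(-15/(-11)))*0 = (4*(-15*(-1/11)))*0 = (4*(15/11))*0 = (60/11)*0 = 0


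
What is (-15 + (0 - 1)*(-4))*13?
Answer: -143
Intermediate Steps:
(-15 + (0 - 1)*(-4))*13 = (-15 - 1*(-4))*13 = (-15 + 4)*13 = -11*13 = -143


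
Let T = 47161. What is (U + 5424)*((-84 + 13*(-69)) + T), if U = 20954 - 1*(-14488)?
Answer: 1887191880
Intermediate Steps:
U = 35442 (U = 20954 + 14488 = 35442)
(U + 5424)*((-84 + 13*(-69)) + T) = (35442 + 5424)*((-84 + 13*(-69)) + 47161) = 40866*((-84 - 897) + 47161) = 40866*(-981 + 47161) = 40866*46180 = 1887191880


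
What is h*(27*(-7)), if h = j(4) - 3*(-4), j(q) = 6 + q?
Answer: -4158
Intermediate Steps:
h = 22 (h = (6 + 4) - 3*(-4) = 10 + 12 = 22)
h*(27*(-7)) = 22*(27*(-7)) = 22*(-189) = -4158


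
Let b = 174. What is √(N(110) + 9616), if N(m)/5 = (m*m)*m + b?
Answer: √6665486 ≈ 2581.8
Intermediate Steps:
N(m) = 870 + 5*m³ (N(m) = 5*((m*m)*m + 174) = 5*(m²*m + 174) = 5*(m³ + 174) = 5*(174 + m³) = 870 + 5*m³)
√(N(110) + 9616) = √((870 + 5*110³) + 9616) = √((870 + 5*1331000) + 9616) = √((870 + 6655000) + 9616) = √(6655870 + 9616) = √6665486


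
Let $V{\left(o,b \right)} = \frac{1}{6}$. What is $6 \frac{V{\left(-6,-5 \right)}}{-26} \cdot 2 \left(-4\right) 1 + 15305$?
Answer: $\frac{198969}{13} \approx 15305.0$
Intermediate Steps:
$V{\left(o,b \right)} = \frac{1}{6}$
$6 \frac{V{\left(-6,-5 \right)}}{-26} \cdot 2 \left(-4\right) 1 + 15305 = 6 \frac{1}{6 \left(-26\right)} 2 \left(-4\right) 1 + 15305 = 6 \cdot \frac{1}{6} \left(- \frac{1}{26}\right) \left(\left(-8\right) 1\right) + 15305 = 6 \left(- \frac{1}{156}\right) \left(-8\right) + 15305 = \left(- \frac{1}{26}\right) \left(-8\right) + 15305 = \frac{4}{13} + 15305 = \frac{198969}{13}$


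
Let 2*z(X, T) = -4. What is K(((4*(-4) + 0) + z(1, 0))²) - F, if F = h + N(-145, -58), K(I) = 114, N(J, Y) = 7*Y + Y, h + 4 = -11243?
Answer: 11825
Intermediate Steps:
h = -11247 (h = -4 - 11243 = -11247)
z(X, T) = -2 (z(X, T) = (½)*(-4) = -2)
N(J, Y) = 8*Y
F = -11711 (F = -11247 + 8*(-58) = -11247 - 464 = -11711)
K(((4*(-4) + 0) + z(1, 0))²) - F = 114 - 1*(-11711) = 114 + 11711 = 11825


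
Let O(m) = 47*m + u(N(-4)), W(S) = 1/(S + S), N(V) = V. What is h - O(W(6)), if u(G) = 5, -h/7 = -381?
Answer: 31897/12 ≈ 2658.1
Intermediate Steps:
h = 2667 (h = -7*(-381) = 2667)
W(S) = 1/(2*S)
O(m) = 5 + 47*m (O(m) = 47*m + 5 = 5 + 47*m)
h - O(W(6)) = 2667 - (5 + 47*((½)/6)) = 2667 - (5 + 47*((½)*(⅙))) = 2667 - (5 + 47*(1/12)) = 2667 - (5 + 47/12) = 2667 - 1*107/12 = 2667 - 107/12 = 31897/12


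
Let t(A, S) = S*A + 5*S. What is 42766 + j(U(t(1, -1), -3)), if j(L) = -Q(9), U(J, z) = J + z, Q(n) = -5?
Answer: 42771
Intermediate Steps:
t(A, S) = 5*S + A*S (t(A, S) = A*S + 5*S = 5*S + A*S)
j(L) = 5 (j(L) = -1*(-5) = 5)
42766 + j(U(t(1, -1), -3)) = 42766 + 5 = 42771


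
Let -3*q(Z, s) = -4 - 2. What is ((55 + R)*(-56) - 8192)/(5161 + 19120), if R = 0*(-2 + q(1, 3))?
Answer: -11272/24281 ≈ -0.46423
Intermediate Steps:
q(Z, s) = 2 (q(Z, s) = -(-4 - 2)/3 = -1/3*(-6) = 2)
R = 0 (R = 0*(-2 + 2) = 0*0 = 0)
((55 + R)*(-56) - 8192)/(5161 + 19120) = ((55 + 0)*(-56) - 8192)/(5161 + 19120) = (55*(-56) - 8192)/24281 = (-3080 - 8192)*(1/24281) = -11272*1/24281 = -11272/24281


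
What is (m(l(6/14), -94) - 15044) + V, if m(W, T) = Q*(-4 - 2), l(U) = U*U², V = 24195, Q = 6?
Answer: 9115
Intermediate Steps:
l(U) = U³
m(W, T) = -36 (m(W, T) = 6*(-4 - 2) = 6*(-6) = -36)
(m(l(6/14), -94) - 15044) + V = (-36 - 15044) + 24195 = -15080 + 24195 = 9115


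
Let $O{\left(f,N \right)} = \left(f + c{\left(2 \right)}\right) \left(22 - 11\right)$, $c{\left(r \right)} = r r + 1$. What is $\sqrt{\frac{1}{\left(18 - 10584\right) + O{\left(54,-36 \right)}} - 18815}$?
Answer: $\frac{2 i \sqrt{462599181613}}{9917} \approx 137.17 i$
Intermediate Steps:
$c{\left(r \right)} = 1 + r^{2}$ ($c{\left(r \right)} = r^{2} + 1 = 1 + r^{2}$)
$O{\left(f,N \right)} = 55 + 11 f$ ($O{\left(f,N \right)} = \left(f + \left(1 + 2^{2}\right)\right) \left(22 - 11\right) = \left(f + \left(1 + 4\right)\right) 11 = \left(f + 5\right) 11 = \left(5 + f\right) 11 = 55 + 11 f$)
$\sqrt{\frac{1}{\left(18 - 10584\right) + O{\left(54,-36 \right)}} - 18815} = \sqrt{\frac{1}{\left(18 - 10584\right) + \left(55 + 11 \cdot 54\right)} - 18815} = \sqrt{\frac{1}{\left(18 - 10584\right) + \left(55 + 594\right)} - 18815} = \sqrt{\frac{1}{-10566 + 649} - 18815} = \sqrt{\frac{1}{-9917} - 18815} = \sqrt{- \frac{1}{9917} - 18815} = \sqrt{- \frac{186588356}{9917}} = \frac{2 i \sqrt{462599181613}}{9917}$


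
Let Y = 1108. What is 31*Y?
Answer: 34348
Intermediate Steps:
31*Y = 31*1108 = 34348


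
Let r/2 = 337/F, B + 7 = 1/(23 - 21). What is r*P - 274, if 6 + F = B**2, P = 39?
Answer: 65414/145 ≈ 451.13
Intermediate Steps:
B = -13/2 (B = -7 + 1/(23 - 21) = -7 + 1/2 = -13/2 ≈ -6.5000)
F = 145/4 (F = -6 + (-13/2)**2 = -6 + 169/4 = 145/4 ≈ 36.250)
r = 2696/145 (r = 2*(337/(145/4)) = 2*(337*(4/145)) = 2*(1348/145) = 2696/145 ≈ 18.593)
r*P - 274 = (2696/145)*39 - 274 = 105144/145 - 274 = 65414/145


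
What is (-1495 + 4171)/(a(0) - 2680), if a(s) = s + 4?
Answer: -1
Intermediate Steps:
a(s) = 4 + s
(-1495 + 4171)/(a(0) - 2680) = (-1495 + 4171)/((4 + 0) - 2680) = 2676/(4 - 2680) = 2676/(-2676) = 2676*(-1/2676) = -1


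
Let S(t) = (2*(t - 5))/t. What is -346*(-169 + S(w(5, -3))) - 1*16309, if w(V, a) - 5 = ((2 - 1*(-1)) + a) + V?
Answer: 41819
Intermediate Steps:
w(V, a) = 8 + V + a (w(V, a) = 5 + (((2 - 1*(-1)) + a) + V) = 5 + (((2 + 1) + a) + V) = 5 + ((3 + a) + V) = 5 + (3 + V + a) = 8 + V + a)
S(t) = (-10 + 2*t)/t (S(t) = (2*(-5 + t))/t = (-10 + 2*t)/t)
-346*(-169 + S(w(5, -3))) - 1*16309 = -346*(-169 + (2 - 10/(8 + 5 - 3))) - 1*16309 = -346*(-169 + (2 - 10/10)) - 16309 = -346*(-169 + (2 - 10*⅒)) - 16309 = -346*(-169 + (2 - 1)) - 16309 = -346*(-169 + 1) - 16309 = -346*(-168) - 16309 = 58128 - 16309 = 41819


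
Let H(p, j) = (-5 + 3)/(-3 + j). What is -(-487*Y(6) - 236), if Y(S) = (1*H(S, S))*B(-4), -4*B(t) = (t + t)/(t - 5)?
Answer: 8320/27 ≈ 308.15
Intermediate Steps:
H(p, j) = -2/(-3 + j)
B(t) = -t/(2*(-5 + t)) (B(t) = -(t + t)/(4*(t - 5)) = -2*t/(4*(-5 + t)) = -t/(2*(-5 + t)))
Y(S) = 4/(9*(-3 + S)) (Y(S) = (1*(-2/(-3 + S)))*(-1*(-4)/(-10 + 2*(-4))) = (-2/(-3 + S))*(-1*(-4)/(-10 - 8)) = (-2/(-3 + S))*(-1*(-4)/(-18)) = (-2/(-3 + S))*(-1*(-4)*(-1/18)) = -2/(-3 + S)*(-2/9) = 4/(9*(-3 + S)))
-(-487*Y(6) - 236) = -(-1948/(9*(-3 + 6)) - 236) = -(-1948/(9*3) - 236) = -(-487*4/27 - 236) = -(-1948/27 - 236) = -1*(-8320/27) = 8320/27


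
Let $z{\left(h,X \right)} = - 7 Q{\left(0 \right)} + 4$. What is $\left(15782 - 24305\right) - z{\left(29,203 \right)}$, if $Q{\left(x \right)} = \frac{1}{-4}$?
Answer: $- \frac{34115}{4} \approx -8528.8$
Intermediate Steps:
$Q{\left(x \right)} = - \frac{1}{4}$
$z{\left(h,X \right)} = \frac{23}{4}$ ($z{\left(h,X \right)} = \left(-7\right) \left(- \frac{1}{4}\right) + 4 = \frac{7}{4} + 4 = \frac{23}{4}$)
$\left(15782 - 24305\right) - z{\left(29,203 \right)} = \left(15782 - 24305\right) - \frac{23}{4} = -8523 - \frac{23}{4} = - \frac{34115}{4}$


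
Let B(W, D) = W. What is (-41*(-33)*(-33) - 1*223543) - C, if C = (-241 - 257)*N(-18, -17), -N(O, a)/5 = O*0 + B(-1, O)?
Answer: -265702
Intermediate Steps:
N(O, a) = 5 (N(O, a) = -5*(O*0 - 1) = -5*(0 - 1) = -5*(-1) = 5)
C = -2490 (C = (-241 - 257)*5 = -498*5 = -2490)
(-41*(-33)*(-33) - 1*223543) - C = (-41*(-33)*(-33) - 1*223543) - 1*(-2490) = (1353*(-33) - 223543) + 2490 = (-44649 - 223543) + 2490 = -268192 + 2490 = -265702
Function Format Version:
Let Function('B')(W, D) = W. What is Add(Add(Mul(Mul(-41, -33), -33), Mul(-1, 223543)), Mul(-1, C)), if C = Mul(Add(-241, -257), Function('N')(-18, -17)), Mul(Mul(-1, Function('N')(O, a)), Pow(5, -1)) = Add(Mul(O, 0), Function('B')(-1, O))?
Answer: -265702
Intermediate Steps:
Function('N')(O, a) = 5 (Function('N')(O, a) = Mul(-5, Add(Mul(O, 0), -1)) = Mul(-5, Add(0, -1)) = Mul(-5, -1) = 5)
C = -2490 (C = Mul(Add(-241, -257), 5) = Mul(-498, 5) = -2490)
Add(Add(Mul(Mul(-41, -33), -33), Mul(-1, 223543)), Mul(-1, C)) = Add(Add(Mul(Mul(-41, -33), -33), Mul(-1, 223543)), Mul(-1, -2490)) = Add(Add(Mul(1353, -33), -223543), 2490) = Add(Add(-44649, -223543), 2490) = Add(-268192, 2490) = -265702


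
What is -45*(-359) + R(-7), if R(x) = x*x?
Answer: 16204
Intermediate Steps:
R(x) = x**2
-45*(-359) + R(-7) = -45*(-359) + (-7)**2 = 16155 + 49 = 16204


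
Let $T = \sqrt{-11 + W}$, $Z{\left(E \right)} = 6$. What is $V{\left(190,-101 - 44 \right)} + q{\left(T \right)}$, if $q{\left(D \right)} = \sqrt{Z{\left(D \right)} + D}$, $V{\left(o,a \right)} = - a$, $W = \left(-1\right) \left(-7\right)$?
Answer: $145 + \sqrt{6 + 2 i} \approx 147.48 + 0.40284 i$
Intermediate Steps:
$W = 7$
$T = 2 i$ ($T = \sqrt{-11 + 7} = \sqrt{-4} = 2 i \approx 2.0 i$)
$q{\left(D \right)} = \sqrt{6 + D}$
$V{\left(190,-101 - 44 \right)} + q{\left(T \right)} = - (-101 - 44) + \sqrt{6 + 2 i} = \left(-1\right) \left(-145\right) + \sqrt{6 + 2 i} = 145 + \sqrt{6 + 2 i}$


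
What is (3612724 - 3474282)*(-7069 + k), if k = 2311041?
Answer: 318966491624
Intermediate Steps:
(3612724 - 3474282)*(-7069 + k) = (3612724 - 3474282)*(-7069 + 2311041) = 138442*2303972 = 318966491624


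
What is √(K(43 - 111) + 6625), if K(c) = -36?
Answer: √6589 ≈ 81.173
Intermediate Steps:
√(K(43 - 111) + 6625) = √(-36 + 6625) = √6589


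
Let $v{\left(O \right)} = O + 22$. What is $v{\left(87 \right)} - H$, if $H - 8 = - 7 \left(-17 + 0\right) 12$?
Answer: $-1327$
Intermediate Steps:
$v{\left(O \right)} = 22 + O$
$H = 1436$ ($H = 8 + - 7 \left(-17 + 0\right) 12 = 8 + \left(-7\right) \left(-17\right) 12 = 8 + 119 \cdot 12 = 8 + 1428 = 1436$)
$v{\left(87 \right)} - H = \left(22 + 87\right) - 1436 = 109 - 1436 = -1327$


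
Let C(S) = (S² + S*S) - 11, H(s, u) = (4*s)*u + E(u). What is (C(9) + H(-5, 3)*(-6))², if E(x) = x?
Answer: 243049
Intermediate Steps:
H(s, u) = u + 4*s*u (H(s, u) = (4*s)*u + u = 4*s*u + u = u + 4*s*u)
C(S) = -11 + 2*S² (C(S) = (S² + S²) - 11 = 2*S² - 11 = -11 + 2*S²)
(C(9) + H(-5, 3)*(-6))² = ((-11 + 2*9²) + (3*(1 + 4*(-5)))*(-6))² = ((-11 + 2*81) + (3*(1 - 20))*(-6))² = ((-11 + 162) + (3*(-19))*(-6))² = (151 - 57*(-6))² = (151 + 342)² = 493² = 243049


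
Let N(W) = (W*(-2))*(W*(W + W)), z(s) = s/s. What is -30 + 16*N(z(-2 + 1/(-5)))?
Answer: -94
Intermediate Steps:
z(s) = 1
N(W) = -4*W³ (N(W) = (-2*W)*(W*(2*W)) = (-2*W)*(2*W²) = -4*W³)
-30 + 16*N(z(-2 + 1/(-5))) = -30 + 16*(-4*1³) = -30 + 16*(-4*1) = -30 + 16*(-4) = -30 - 64 = -94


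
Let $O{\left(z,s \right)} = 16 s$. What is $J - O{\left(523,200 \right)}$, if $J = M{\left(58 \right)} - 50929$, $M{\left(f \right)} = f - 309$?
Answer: $-54380$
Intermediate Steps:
$M{\left(f \right)} = -309 + f$
$J = -51180$ ($J = \left(-309 + 58\right) - 50929 = -251 - 50929 = -51180$)
$J - O{\left(523,200 \right)} = -51180 - 16 \cdot 200 = -51180 - 3200 = -54380$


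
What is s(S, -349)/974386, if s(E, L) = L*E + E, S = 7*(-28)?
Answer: 4872/69599 ≈ 0.070001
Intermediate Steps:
S = -196
s(E, L) = E + E*L (s(E, L) = E*L + E = E + E*L)
s(S, -349)/974386 = -196*(1 - 349)/974386 = -196*(-348)*(1/974386) = 68208*(1/974386) = 4872/69599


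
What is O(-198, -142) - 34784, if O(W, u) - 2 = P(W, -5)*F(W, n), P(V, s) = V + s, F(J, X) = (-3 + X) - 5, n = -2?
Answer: -32752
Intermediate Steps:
F(J, X) = -8 + X
O(W, u) = 52 - 10*W (O(W, u) = 2 + (W - 5)*(-8 - 2) = 2 + (-5 + W)*(-10) = 2 + (50 - 10*W) = 52 - 10*W)
O(-198, -142) - 34784 = (52 - 10*(-198)) - 34784 = (52 + 1980) - 34784 = 2032 - 34784 = -32752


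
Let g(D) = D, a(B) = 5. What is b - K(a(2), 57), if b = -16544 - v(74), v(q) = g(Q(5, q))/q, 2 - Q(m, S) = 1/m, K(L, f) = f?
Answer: -6142379/370 ≈ -16601.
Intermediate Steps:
Q(m, S) = 2 - 1/m
v(q) = 9/(5*q) (v(q) = (2 - 1/5)/q = (2 - 1*⅕)/q = (2 - ⅕)/q = 9/(5*q))
b = -6121289/370 (b = -16544 - 9/(5*74) = -16544 - 1*9/370 = -16544 - 9/370 = -6121289/370 ≈ -16544.)
b - K(a(2), 57) = -6121289/370 - 1*57 = -6121289/370 - 57 = -6142379/370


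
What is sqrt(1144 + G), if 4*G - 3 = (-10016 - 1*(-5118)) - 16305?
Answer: 2*I*sqrt(1039) ≈ 64.467*I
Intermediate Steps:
G = -5300 (G = 3/4 + ((-10016 - 1*(-5118)) - 16305)/4 = 3/4 + ((-10016 + 5118) - 16305)/4 = 3/4 + (-4898 - 16305)/4 = 3/4 + (1/4)*(-21203) = 3/4 - 21203/4 = -5300)
sqrt(1144 + G) = sqrt(1144 - 5300) = sqrt(-4156) = 2*I*sqrt(1039)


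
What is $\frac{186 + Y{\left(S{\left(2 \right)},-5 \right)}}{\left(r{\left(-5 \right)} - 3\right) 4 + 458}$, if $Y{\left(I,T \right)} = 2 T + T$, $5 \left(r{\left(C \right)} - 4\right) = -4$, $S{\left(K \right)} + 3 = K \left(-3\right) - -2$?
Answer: $\frac{855}{2294} \approx 0.37271$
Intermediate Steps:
$S{\left(K \right)} = -1 - 3 K$ ($S{\left(K \right)} = -3 + \left(K \left(-3\right) - -2\right) = -3 - \left(-2 + 3 K\right) = -1 - 3 K$)
$r{\left(C \right)} = \frac{16}{5}$ ($r{\left(C \right)} = 4 + \frac{1}{5} \left(-4\right) = 4 - \frac{4}{5} = \frac{16}{5}$)
$Y{\left(I,T \right)} = 3 T$
$\frac{186 + Y{\left(S{\left(2 \right)},-5 \right)}}{\left(r{\left(-5 \right)} - 3\right) 4 + 458} = \frac{186 + 3 \left(-5\right)}{\left(\frac{16}{5} - 3\right) 4 + 458} = \frac{186 - 15}{\frac{1}{5} \cdot 4 + 458} = \frac{171}{\frac{4}{5} + 458} = \frac{171}{\frac{2294}{5}} = 171 \cdot \frac{5}{2294} = \frac{855}{2294}$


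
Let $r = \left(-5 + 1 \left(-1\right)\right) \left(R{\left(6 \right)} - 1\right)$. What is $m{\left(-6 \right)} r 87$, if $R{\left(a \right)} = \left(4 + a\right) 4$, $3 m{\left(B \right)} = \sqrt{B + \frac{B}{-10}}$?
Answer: $- \frac{20358 i \sqrt{15}}{5} \approx - 15769.0 i$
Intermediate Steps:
$m{\left(B \right)} = \frac{\sqrt{10} \sqrt{B}}{10}$ ($m{\left(B \right)} = \frac{\sqrt{B + \frac{B}{-10}}}{3} = \frac{\sqrt{B + B \left(- \frac{1}{10}\right)}}{3} = \frac{\sqrt{B - \frac{B}{10}}}{3} = \frac{\sqrt{\frac{9 B}{10}}}{3} = \frac{\frac{3}{10} \sqrt{10} \sqrt{B}}{3} = \frac{\sqrt{10} \sqrt{B}}{10}$)
$R{\left(a \right)} = 16 + 4 a$
$r = -234$ ($r = \left(-5 + 1 \left(-1\right)\right) \left(\left(16 + 4 \cdot 6\right) - 1\right) = \left(-5 - 1\right) \left(\left(16 + 24\right) - 1\right) = - 6 \left(40 - 1\right) = \left(-6\right) 39 = -234$)
$m{\left(-6 \right)} r 87 = \frac{\sqrt{10} \sqrt{-6}}{10} \left(-234\right) 87 = \frac{\sqrt{10} i \sqrt{6}}{10} \left(-234\right) 87 = \frac{i \sqrt{15}}{5} \left(-234\right) 87 = - \frac{234 i \sqrt{15}}{5} \cdot 87 = - \frac{20358 i \sqrt{15}}{5}$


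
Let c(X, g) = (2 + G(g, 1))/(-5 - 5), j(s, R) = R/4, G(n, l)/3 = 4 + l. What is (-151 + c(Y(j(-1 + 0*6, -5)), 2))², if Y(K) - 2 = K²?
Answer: 2331729/100 ≈ 23317.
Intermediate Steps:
G(n, l) = 12 + 3*l (G(n, l) = 3*(4 + l) = 12 + 3*l)
j(s, R) = R/4 (j(s, R) = R*(¼) = R/4)
Y(K) = 2 + K²
c(X, g) = -17/10 (c(X, g) = (2 + (12 + 3*1))/(-5 - 5) = (2 + (12 + 3))/(-10) = (2 + 15)*(-⅒) = 17*(-⅒) = -17/10)
(-151 + c(Y(j(-1 + 0*6, -5)), 2))² = (-151 - 17/10)² = (-1527/10)² = 2331729/100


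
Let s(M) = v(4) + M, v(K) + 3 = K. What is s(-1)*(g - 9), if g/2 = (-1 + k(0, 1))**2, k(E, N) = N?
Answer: 0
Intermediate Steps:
v(K) = -3 + K
g = 0 (g = 2*(-1 + 1)**2 = 2*0**2 = 2*0 = 0)
s(M) = 1 + M (s(M) = (-3 + 4) + M = 1 + M)
s(-1)*(g - 9) = (1 - 1)*(0 - 9) = 0*(-9) = 0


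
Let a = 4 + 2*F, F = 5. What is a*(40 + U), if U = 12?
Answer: 728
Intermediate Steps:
a = 14 (a = 4 + 2*5 = 4 + 10 = 14)
a*(40 + U) = 14*(40 + 12) = 14*52 = 728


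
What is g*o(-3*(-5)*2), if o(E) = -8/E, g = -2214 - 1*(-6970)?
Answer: -19024/15 ≈ -1268.3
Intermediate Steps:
g = 4756 (g = -2214 + 6970 = 4756)
g*o(-3*(-5)*2) = 4756*(-8/(-3*(-5)*2)) = 4756*(-8/(15*2)) = 4756*(-8/30) = 4756*(-8*1/30) = 4756*(-4/15) = -19024/15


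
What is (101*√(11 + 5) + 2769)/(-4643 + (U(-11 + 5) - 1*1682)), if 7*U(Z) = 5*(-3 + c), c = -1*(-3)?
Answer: -3173/6325 ≈ -0.50166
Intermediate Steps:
c = 3
U(Z) = 0 (U(Z) = (5*(-3 + 3))/7 = (5*0)/7 = (⅐)*0 = 0)
(101*√(11 + 5) + 2769)/(-4643 + (U(-11 + 5) - 1*1682)) = (101*√(11 + 5) + 2769)/(-4643 + (0 - 1*1682)) = (101*√16 + 2769)/(-4643 + (0 - 1682)) = (101*4 + 2769)/(-4643 - 1682) = (404 + 2769)/(-6325) = 3173*(-1/6325) = -3173/6325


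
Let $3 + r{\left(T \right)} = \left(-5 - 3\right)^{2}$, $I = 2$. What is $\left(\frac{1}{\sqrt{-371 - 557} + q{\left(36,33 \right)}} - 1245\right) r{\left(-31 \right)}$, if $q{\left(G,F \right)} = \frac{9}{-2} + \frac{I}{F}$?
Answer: $- \frac{313518619683}{4128217} - \frac{1062864 i \sqrt{58}}{4128217} \approx -75945.0 - 1.9608 i$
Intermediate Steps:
$r{\left(T \right)} = 61$ ($r{\left(T \right)} = -3 + \left(-5 - 3\right)^{2} = -3 + \left(-8\right)^{2} = -3 + 64 = 61$)
$q{\left(G,F \right)} = - \frac{9}{2} + \frac{2}{F}$ ($q{\left(G,F \right)} = \frac{9}{-2} + \frac{2}{F} = 9 \left(- \frac{1}{2}\right) + \frac{2}{F} = - \frac{9}{2} + \frac{2}{F}$)
$\left(\frac{1}{\sqrt{-371 - 557} + q{\left(36,33 \right)}} - 1245\right) r{\left(-31 \right)} = \left(\frac{1}{\sqrt{-371 - 557} - \left(\frac{9}{2} - \frac{2}{33}\right)} - 1245\right) 61 = \left(\frac{1}{\sqrt{-928} + \left(- \frac{9}{2} + 2 \cdot \frac{1}{33}\right)} - 1245\right) 61 = \left(\frac{1}{4 i \sqrt{58} + \left(- \frac{9}{2} + \frac{2}{33}\right)} - 1245\right) 61 = \left(\frac{1}{4 i \sqrt{58} - \frac{293}{66}} - 1245\right) 61 = \left(\frac{1}{- \frac{293}{66} + 4 i \sqrt{58}} - 1245\right) 61 = \left(-1245 + \frac{1}{- \frac{293}{66} + 4 i \sqrt{58}}\right) 61 = -75945 + \frac{61}{- \frac{293}{66} + 4 i \sqrt{58}}$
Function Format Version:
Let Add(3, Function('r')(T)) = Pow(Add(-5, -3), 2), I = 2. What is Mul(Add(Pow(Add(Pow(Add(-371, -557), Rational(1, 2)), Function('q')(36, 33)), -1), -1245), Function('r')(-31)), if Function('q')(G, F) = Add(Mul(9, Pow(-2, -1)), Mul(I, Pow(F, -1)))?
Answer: Add(Rational(-313518619683, 4128217), Mul(Rational(-1062864, 4128217), I, Pow(58, Rational(1, 2)))) ≈ Add(-75945., Mul(-1.9608, I))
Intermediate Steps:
Function('r')(T) = 61 (Function('r')(T) = Add(-3, Pow(Add(-5, -3), 2)) = Add(-3, Pow(-8, 2)) = Add(-3, 64) = 61)
Function('q')(G, F) = Add(Rational(-9, 2), Mul(2, Pow(F, -1))) (Function('q')(G, F) = Add(Mul(9, Pow(-2, -1)), Mul(2, Pow(F, -1))) = Add(Mul(9, Rational(-1, 2)), Mul(2, Pow(F, -1))) = Add(Rational(-9, 2), Mul(2, Pow(F, -1))))
Mul(Add(Pow(Add(Pow(Add(-371, -557), Rational(1, 2)), Function('q')(36, 33)), -1), -1245), Function('r')(-31)) = Mul(Add(Pow(Add(Pow(Add(-371, -557), Rational(1, 2)), Add(Rational(-9, 2), Mul(2, Pow(33, -1)))), -1), -1245), 61) = Mul(Add(Pow(Add(Pow(-928, Rational(1, 2)), Add(Rational(-9, 2), Mul(2, Rational(1, 33)))), -1), -1245), 61) = Mul(Add(Pow(Add(Mul(4, I, Pow(58, Rational(1, 2))), Add(Rational(-9, 2), Rational(2, 33))), -1), -1245), 61) = Mul(Add(Pow(Add(Mul(4, I, Pow(58, Rational(1, 2))), Rational(-293, 66)), -1), -1245), 61) = Mul(Add(Pow(Add(Rational(-293, 66), Mul(4, I, Pow(58, Rational(1, 2)))), -1), -1245), 61) = Mul(Add(-1245, Pow(Add(Rational(-293, 66), Mul(4, I, Pow(58, Rational(1, 2)))), -1)), 61) = Add(-75945, Mul(61, Pow(Add(Rational(-293, 66), Mul(4, I, Pow(58, Rational(1, 2)))), -1)))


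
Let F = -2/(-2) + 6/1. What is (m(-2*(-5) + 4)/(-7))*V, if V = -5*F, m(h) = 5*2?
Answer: 50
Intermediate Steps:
m(h) = 10
F = 7 (F = -2*(-1/2) + 6*1 = 1 + 6 = 7)
V = -35 (V = -5*7 = -35)
(m(-2*(-5) + 4)/(-7))*V = (10/(-7))*(-35) = -1/7*10*(-35) = -10/7*(-35) = 50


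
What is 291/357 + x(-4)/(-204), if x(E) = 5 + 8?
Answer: 1073/1428 ≈ 0.75140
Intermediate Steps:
x(E) = 13
291/357 + x(-4)/(-204) = 291/357 + 13/(-204) = 291*(1/357) + 13*(-1/204) = 97/119 - 13/204 = 1073/1428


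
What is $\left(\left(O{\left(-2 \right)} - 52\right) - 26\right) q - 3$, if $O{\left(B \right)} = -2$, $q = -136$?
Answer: $10877$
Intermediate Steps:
$\left(\left(O{\left(-2 \right)} - 52\right) - 26\right) q - 3 = \left(\left(-2 - 52\right) - 26\right) \left(-136\right) - 3 = \left(-54 - 26\right) \left(-136\right) - 3 = \left(-80\right) \left(-136\right) - 3 = 10880 - 3 = 10877$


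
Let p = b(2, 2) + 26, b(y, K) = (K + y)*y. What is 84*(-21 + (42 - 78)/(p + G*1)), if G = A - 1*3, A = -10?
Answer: -1908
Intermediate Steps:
b(y, K) = y*(K + y)
G = -13 (G = -10 - 1*3 = -10 - 3 = -13)
p = 34 (p = 2*(2 + 2) + 26 = 2*4 + 26 = 8 + 26 = 34)
84*(-21 + (42 - 78)/(p + G*1)) = 84*(-21 + (42 - 78)/(34 - 13*1)) = 84*(-21 - 36/(34 - 13)) = 84*(-21 - 36/21) = 84*(-21 - 36*1/21) = 84*(-21 - 12/7) = 84*(-159/7) = -1908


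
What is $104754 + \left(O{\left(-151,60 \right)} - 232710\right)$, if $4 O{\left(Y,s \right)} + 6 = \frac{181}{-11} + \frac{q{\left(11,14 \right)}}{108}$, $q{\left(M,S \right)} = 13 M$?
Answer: $- \frac{608072015}{4752} \approx -1.2796 \cdot 10^{5}$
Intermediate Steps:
$O{\left(Y,s \right)} = - \frac{25103}{4752}$ ($O{\left(Y,s \right)} = - \frac{3}{2} + \frac{\frac{181}{-11} + \frac{13 \cdot 11}{108}}{4} = - \frac{3}{2} + \frac{181 \left(- \frac{1}{11}\right) + 143 \cdot \frac{1}{108}}{4} = - \frac{3}{2} + \frac{- \frac{181}{11} + \frac{143}{108}}{4} = - \frac{3}{2} + \frac{1}{4} \left(- \frac{17975}{1188}\right) = - \frac{3}{2} - \frac{17975}{4752} = - \frac{25103}{4752}$)
$104754 + \left(O{\left(-151,60 \right)} - 232710\right) = 104754 - \frac{1105863023}{4752} = - \frac{608072015}{4752}$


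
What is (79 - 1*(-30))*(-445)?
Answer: -48505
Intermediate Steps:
(79 - 1*(-30))*(-445) = (79 + 30)*(-445) = 109*(-445) = -48505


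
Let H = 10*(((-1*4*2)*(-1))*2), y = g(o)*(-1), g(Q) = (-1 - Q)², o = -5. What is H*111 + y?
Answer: 17744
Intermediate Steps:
y = -16 (y = (1 - 5)²*(-1) = (-4)²*(-1) = 16*(-1) = -16)
H = 160 (H = 10*((-4*2*(-1))*2) = 10*(-8*(-1)*2) = 10*(8*2) = 10*16 = 160)
H*111 + y = 160*111 - 16 = 17760 - 16 = 17744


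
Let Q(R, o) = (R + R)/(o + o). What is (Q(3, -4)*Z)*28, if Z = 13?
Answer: -273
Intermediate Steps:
Q(R, o) = R/o (Q(R, o) = (2*R)/((2*o)) = (2*R)*(1/(2*o)) = R/o)
(Q(3, -4)*Z)*28 = ((3/(-4))*13)*28 = ((3*(-¼))*13)*28 = -¾*13*28 = -39/4*28 = -273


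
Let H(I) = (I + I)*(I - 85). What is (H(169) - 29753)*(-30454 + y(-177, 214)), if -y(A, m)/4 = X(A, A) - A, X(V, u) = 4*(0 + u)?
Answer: 38557130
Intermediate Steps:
X(V, u) = 4*u
y(A, m) = -12*A (y(A, m) = -4*(4*A - A) = -12*A)
H(I) = 2*I*(-85 + I) (H(I) = (2*I)*(-85 + I) = 2*I*(-85 + I))
(H(169) - 29753)*(-30454 + y(-177, 214)) = (2*169*(-85 + 169) - 29753)*(-30454 - 12*(-177)) = (2*169*84 - 29753)*(-30454 + 2124) = (28392 - 29753)*(-28330) = -1361*(-28330) = 38557130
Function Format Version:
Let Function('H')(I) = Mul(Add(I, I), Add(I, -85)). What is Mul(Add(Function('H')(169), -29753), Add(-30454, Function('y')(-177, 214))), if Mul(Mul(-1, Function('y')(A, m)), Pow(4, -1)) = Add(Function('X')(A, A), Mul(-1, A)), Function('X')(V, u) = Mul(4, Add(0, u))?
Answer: 38557130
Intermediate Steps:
Function('X')(V, u) = Mul(4, u)
Function('y')(A, m) = Mul(-12, A) (Function('y')(A, m) = Mul(-4, Add(Mul(4, A), Mul(-1, A))) = Mul(-4, Mul(3, A)) = Mul(-12, A))
Function('H')(I) = Mul(2, I, Add(-85, I)) (Function('H')(I) = Mul(Mul(2, I), Add(-85, I)) = Mul(2, I, Add(-85, I)))
Mul(Add(Function('H')(169), -29753), Add(-30454, Function('y')(-177, 214))) = Mul(Add(Mul(2, 169, Add(-85, 169)), -29753), Add(-30454, Mul(-12, -177))) = Mul(Add(Mul(2, 169, 84), -29753), Add(-30454, 2124)) = Mul(Add(28392, -29753), -28330) = Mul(-1361, -28330) = 38557130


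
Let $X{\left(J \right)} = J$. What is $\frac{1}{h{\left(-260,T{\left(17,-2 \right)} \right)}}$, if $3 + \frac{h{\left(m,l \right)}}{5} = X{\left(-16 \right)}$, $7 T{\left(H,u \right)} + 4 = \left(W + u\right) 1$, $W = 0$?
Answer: $- \frac{1}{95} \approx -0.010526$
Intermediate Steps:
$T{\left(H,u \right)} = - \frac{4}{7} + \frac{u}{7}$ ($T{\left(H,u \right)} = - \frac{4}{7} + \frac{\left(0 + u\right) 1}{7} = - \frac{4}{7} + \frac{u 1}{7} = - \frac{4}{7} + \frac{u}{7}$)
$h{\left(m,l \right)} = -95$ ($h{\left(m,l \right)} = -15 + 5 \left(-16\right) = -15 - 80 = -95$)
$\frac{1}{h{\left(-260,T{\left(17,-2 \right)} \right)}} = \frac{1}{-95} = - \frac{1}{95}$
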